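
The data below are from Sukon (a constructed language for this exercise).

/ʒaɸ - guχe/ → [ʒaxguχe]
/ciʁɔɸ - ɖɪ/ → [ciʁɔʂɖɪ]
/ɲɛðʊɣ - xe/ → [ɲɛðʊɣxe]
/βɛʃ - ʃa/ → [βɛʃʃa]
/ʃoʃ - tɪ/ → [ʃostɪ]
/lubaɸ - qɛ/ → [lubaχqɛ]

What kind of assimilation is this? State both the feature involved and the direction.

regressive place assimilation

Underlying /ɸ/ is realised as [x] next to /g/; /g/ itself does not change.
/ɸ/ is bilabial while /g/ is velar; the output [x] is velar, matching the trigger — so the feature that spreads is place.
Manner and voice are unchanged, so the assimilation is partial, not total.
The same holds elsewhere in the data: /ɸ/ → [ʂ] before /ɖ/ (bilabial → retroflex, matching retroflex); /ʃ/ → [s] before /t/ (postalveolar → alveolar, matching alveolar); /ɸ/ → [χ] before /q/ (bilabial → uvular, matching uvular) — only place changes, and always toward the following segment.
No alternation appears in [ɲɛðʊɣxe], [βɛʃʃa]: there the adjacent consonants already agree in place (/ɣ/ and /x/ are both velar; /ʃ/ and /ʃ/ are both postalveolar), so these forms are consistent with the same rule.
The trigger is the following segment, so the direction is regressive (anticipatory).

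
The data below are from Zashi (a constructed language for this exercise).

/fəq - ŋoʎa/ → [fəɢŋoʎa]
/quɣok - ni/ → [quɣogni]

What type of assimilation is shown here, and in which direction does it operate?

Comparing underlying and surface forms, /q/ → [ɢ] is the alternation; the neighbouring /ŋ/ is constant.
/q/ is voiceless while /ŋ/ is voiced; the output [ɢ] is voiced, matching the trigger — so the feature that spreads is voicing.
Place and manner are unchanged, so the assimilation is partial, not total.
Checking the remaining alternation: /k/ → [g] before /n/ (voiceless → voiced, matching voiced) — only voicing changes, and always toward the following segment.
The trigger is the following segment, so the direction is regressive (anticipatory).

regressive voicing assimilation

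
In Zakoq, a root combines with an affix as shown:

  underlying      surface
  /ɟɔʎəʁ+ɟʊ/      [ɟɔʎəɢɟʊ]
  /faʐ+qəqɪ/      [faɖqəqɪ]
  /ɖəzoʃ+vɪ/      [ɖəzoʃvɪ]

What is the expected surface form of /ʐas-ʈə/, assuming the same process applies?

The data show regressive manner assimilation: /ʁ/ → [ɢ] before /ɟ/; /ʐ/ → [ɖ] before /q/. In each pair only manner changes, matching the following consonant, while place and voice stay constant.
Nothing changes in [ɖəzoʃvɪ]: there the adjacent consonants already agree in manner (/ʃ/ and /v/ are both fricatives), so this form is consistent with the same rule.
/s/ is a voiceless alveolar fricative. The following trigger /ʈ/ is a stop, so /s/ must become a stop as well.
Changing only its manner to stop gives [t] — the voiceless alveolar stop.

[ʐatʈə]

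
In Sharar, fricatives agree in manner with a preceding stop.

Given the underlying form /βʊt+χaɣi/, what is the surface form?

/χ/ is a voiceless uvular fricative. The preceding trigger /t/ is a stop, so /χ/ must become a stop as well.
A voiceless uvular stop is [q], so the surface segment is [q].

[βʊtqaɣi]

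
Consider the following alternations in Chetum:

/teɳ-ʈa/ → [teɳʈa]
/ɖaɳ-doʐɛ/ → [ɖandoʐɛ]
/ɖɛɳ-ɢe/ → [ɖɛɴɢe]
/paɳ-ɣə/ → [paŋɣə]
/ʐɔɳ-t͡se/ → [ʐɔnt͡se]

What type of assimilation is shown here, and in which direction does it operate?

Comparing underlying and surface forms, /ɳ/ → [n] is the alternation; the neighbouring /d/ is constant.
/ɳ/ is retroflex while /d/ is alveolar; the output [n] is alveolar, matching the trigger — so the feature that spreads is place.
Manner and voice are unchanged, so the assimilation is partial, not total.
The same holds elsewhere in the data: /ɳ/ → [ɴ] before /ɢ/ (retroflex → uvular, matching uvular); /ɳ/ → [ŋ] before /ɣ/ (retroflex → velar, matching velar); /ɳ/ → [n] before /t͡s/ (retroflex → alveolar, matching alveolar) — only place changes, and always toward the following segment.
Nothing changes in [teɳʈa]: there the adjacent consonants already agree in place (/ɳ/ and /ʈ/ are both retroflex), so this form is consistent with the same rule.
Since the segment that changes precedes the conditioning segment, the assimilation is regressive.

regressive place assimilation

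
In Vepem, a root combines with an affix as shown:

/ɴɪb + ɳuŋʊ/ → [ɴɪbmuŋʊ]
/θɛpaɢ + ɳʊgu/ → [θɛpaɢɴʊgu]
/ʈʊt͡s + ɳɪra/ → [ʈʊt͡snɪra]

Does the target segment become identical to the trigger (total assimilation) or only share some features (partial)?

partial assimilation

Underlying /ɳ/ is realised as [m] next to /b/; /b/ itself does not change.
The change retroflex → bilabial matches the place of the preceding /b/, identifying this as place assimilation.
Manner and voice are unchanged, so the assimilation is partial, not total.
The other alternating forms pattern the same way: /ɳ/ → [ɴ] after /ɢ/ (retroflex → uvular, matching uvular); /ɳ/ → [n] after /t͡s/ (retroflex → alveolar, matching alveolar) — only place changes, and always toward the preceding segment.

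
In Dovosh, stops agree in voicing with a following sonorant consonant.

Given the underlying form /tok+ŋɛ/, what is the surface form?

[togŋɛ]

The rule targets /k/ (voiceless velar stop), which sits before the trigger /ŋ/ (voiced).
The voiced velar stop is [g], so /k/ → [g].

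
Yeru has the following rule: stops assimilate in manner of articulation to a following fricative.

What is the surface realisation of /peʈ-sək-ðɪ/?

[peʂsəxðɪ]

/ʈ/ is a voiceless retroflex stop. The following trigger /s/ is a fricative, so /ʈ/ must become a fricative as well.
A voiceless retroflex fricative is [ʂ], so the surface segment is [ʂ].
At the second juncture, /k/ likewise becomes [x] adjacent to /ð/.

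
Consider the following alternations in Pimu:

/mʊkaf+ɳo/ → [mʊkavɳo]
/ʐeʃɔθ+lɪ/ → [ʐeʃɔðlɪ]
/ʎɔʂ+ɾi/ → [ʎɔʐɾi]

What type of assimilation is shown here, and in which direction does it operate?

Underlying /f/ is realised as [v] next to /ɳ/; /ɳ/ itself does not change.
/f/ is voiceless while /ɳ/ is voiced; the output [v] is voiced, matching the trigger — so the feature that spreads is voicing.
Place and manner are unchanged, so the assimilation is partial, not total.
The same holds elsewhere in the data: /θ/ → [ð] before /l/ (voiceless → voiced, matching voiced); /ʂ/ → [ʐ] before /ɾ/ (voiceless → voiced, matching voiced) — only voicing changes, and always toward the following segment.
Since the segment that changes precedes the conditioning segment, the assimilation is regressive.

regressive voicing assimilation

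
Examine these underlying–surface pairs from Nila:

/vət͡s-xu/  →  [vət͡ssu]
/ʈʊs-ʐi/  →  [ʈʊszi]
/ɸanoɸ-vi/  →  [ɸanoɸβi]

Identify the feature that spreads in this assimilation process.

place

Underlying /x/ is realised as [s] next to /t͡s/; /t͡s/ itself does not change.
/x/ is velar while /t͡s/ is alveolar; the output [s] is alveolar, matching the trigger — so the feature that spreads is place.
Checking the remaining alternations: /ʐ/ → [z] after /s/ (retroflex → alveolar, matching alveolar); /v/ → [β] after /ɸ/ (labiodental → bilabial, matching bilabial) — only place changes, and always toward the preceding segment.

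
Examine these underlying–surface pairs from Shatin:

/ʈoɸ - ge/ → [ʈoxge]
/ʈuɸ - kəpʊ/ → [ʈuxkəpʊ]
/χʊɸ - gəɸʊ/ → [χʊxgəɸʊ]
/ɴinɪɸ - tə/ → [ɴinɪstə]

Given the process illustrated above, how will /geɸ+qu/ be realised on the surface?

The data show regressive place assimilation: /ɸ/ → [x] before /g/; /ɸ/ → [x] before /k/; /ɸ/ → [s] before /t/. In each pair only place changes, matching the following consonant, while manner and voice stay constant.
The rule targets /ɸ/ (voiceless bilabial fricative), which sits before the trigger /q/ (uvular).
Changing only its place to uvular gives [χ] — the voiceless uvular fricative.

[geχqu]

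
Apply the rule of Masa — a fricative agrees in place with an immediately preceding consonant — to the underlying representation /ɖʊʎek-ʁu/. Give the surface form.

The rule targets /ʁ/ (voiced uvular fricative), which sits after the trigger /k/ (velar).
Changing only its place to velar gives [ɣ] — the voiced velar fricative.

[ɖʊʎekɣu]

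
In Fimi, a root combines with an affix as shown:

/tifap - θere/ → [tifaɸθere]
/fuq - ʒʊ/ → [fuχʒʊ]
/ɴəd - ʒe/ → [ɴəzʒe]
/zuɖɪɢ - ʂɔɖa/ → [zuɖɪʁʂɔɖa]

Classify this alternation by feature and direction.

regressive manner assimilation

The segment that alternates is /p/, which surfaces as [ɸ] when adjacent to /θ/.
The change stop → fricative matches the manner of the following /θ/, identifying this as manner assimilation.
Place and voice are unchanged, so the assimilation is partial, not total.
The other alternating forms pattern the same way: /q/ → [χ] before /ʒ/ (stop → fricative, matching a fricative); /d/ → [z] before /ʒ/ (stop → fricative, matching a fricative); /ɢ/ → [ʁ] before /ʂ/ (stop → fricative, matching a fricative) — only manner changes, and always toward the following segment.
Since the segment that changes precedes the conditioning segment, the assimilation is regressive.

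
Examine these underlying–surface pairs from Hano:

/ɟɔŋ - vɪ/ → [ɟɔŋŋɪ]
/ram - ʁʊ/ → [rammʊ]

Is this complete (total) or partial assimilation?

total assimilation

The segment that alternates is /v/, which surfaces as [ŋ] when adjacent to /ŋ/.
The output [ŋ] is identical to the trigger /ŋ/ — every feature (place, manner, voicing) has been copied — so this is total assimilation.
The remaining alternation confirms this: /ʁ/ → [m] after /m/ — in each case the output is a copy of the preceding consonant.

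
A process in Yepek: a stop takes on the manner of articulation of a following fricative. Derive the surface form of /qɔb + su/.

[qɔβsu]

The rule targets /b/ (voiced bilabial stop), which sits before the trigger /s/ (fricative).
Changing only its manner to fricative gives [β] — the voiced bilabial fricative.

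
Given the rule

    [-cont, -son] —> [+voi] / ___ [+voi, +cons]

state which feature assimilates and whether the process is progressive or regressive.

The target ([-cont, -son], stops) acquires [+voi] next to a voiced consonant ([+voi, +cons]) — it takes on the voicing of its neighbour, so the feature that spreads is voicing.
Since the environment is written after the underscore, the trigger follows the target; the direction is regressive.

regressive voicing assimilation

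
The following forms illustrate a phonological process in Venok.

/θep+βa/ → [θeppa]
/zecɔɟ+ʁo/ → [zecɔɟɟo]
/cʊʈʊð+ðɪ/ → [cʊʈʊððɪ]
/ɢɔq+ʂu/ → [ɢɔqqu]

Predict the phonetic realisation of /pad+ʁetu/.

[paddetu]

The data show progressive total assimilation (/β/ → [p] after /p/; /ʁ/ → [ɟ] after /ɟ/; /ʂ/ → [q] after /q/): in every case the target segment becomes identical to its preceding neighbour, copying more than a single feature.
In [cʊʈʊððɪ] the two consonants at the boundary are already identical (/ð/ + /ð/), so the rule applies vacuously and nothing changes.
/ʁ/ is the segment targeted by the rule; it sits immediately after /d/, so it assimilates completely and surfaces as [d].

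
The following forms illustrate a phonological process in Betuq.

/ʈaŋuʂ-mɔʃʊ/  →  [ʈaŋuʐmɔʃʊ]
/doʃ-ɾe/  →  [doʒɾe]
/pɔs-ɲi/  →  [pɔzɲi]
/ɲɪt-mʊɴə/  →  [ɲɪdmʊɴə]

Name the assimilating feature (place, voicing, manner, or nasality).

voicing

The segment that alternates is /ʂ/, which surfaces as [ʐ] when adjacent to /m/.
/ʂ/ is voiceless while /m/ is voiced; the output [ʐ] is voiced, matching the trigger — so the feature that spreads is voicing.
The same holds elsewhere in the data: /ʃ/ → [ʒ] before /ɾ/ (voiceless → voiced, matching voiced); /s/ → [z] before /ɲ/ (voiceless → voiced, matching voiced); /t/ → [d] before /m/ (voiceless → voiced, matching voiced) — only voicing changes, and always toward the following segment.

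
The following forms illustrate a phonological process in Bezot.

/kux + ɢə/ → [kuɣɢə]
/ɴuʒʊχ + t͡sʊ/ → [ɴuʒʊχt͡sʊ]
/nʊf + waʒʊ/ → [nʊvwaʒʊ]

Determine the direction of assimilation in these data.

Underlying /x/ is realised as [ɣ] next to /ɢ/; /ɢ/ itself does not change.
/x/ is voiceless while /ɢ/ is voiced; the output [ɣ] is voiced, matching the trigger — so the feature that spreads is voicing.
The same holds elsewhere in the data: /f/ → [v] before /w/ (voiceless → voiced, matching voiced) — only voicing changes, and always toward the following segment.
Nothing changes in [ɴuʒʊχt͡sʊ]: there the adjacent consonants already agree in voicing (/χ/ and /t͡s/ are both voiceless), so this form is consistent with the same rule.
Since the segment that changes precedes the conditioning segment, the assimilation is regressive.

regressive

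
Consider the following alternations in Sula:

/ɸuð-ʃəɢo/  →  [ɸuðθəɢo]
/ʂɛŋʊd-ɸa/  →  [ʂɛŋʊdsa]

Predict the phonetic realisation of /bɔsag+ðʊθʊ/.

The data show progressive place assimilation: /ʃ/ → [θ] after /ð/; /ɸ/ → [s] after /d/. In each pair only place changes, matching the preceding consonant, while manner and voice stay constant.
The rule targets /ð/ (voiced dental fricative), which sits after the trigger /g/ (velar).
A voiced velar fricative is [ɣ], so the surface segment is [ɣ].

[bɔsagɣʊθʊ]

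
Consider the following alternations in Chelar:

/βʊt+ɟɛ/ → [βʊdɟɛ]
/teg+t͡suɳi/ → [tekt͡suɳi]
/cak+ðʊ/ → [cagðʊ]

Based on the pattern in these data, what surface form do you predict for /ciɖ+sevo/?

The data show regressive voicing assimilation: /t/ → [d] before /ɟ/; /g/ → [k] before /t͡s/; /k/ → [g] before /ð/. In each pair only voicing changes, matching the following consonant, while place and manner stay constant.
The rule targets /ɖ/ (voiced retroflex stop), which sits before the trigger /s/ (voiceless).
The voiceless retroflex stop is [ʈ], so /ɖ/ → [ʈ].

[ciʈsevo]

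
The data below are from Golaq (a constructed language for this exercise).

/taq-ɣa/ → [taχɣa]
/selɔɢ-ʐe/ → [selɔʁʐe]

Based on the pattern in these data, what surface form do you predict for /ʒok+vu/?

The data show regressive manner assimilation: /q/ → [χ] before /ɣ/; /ɢ/ → [ʁ] before /ʐ/. In each pair only manner changes, matching the following consonant, while place and voice stay constant.
The rule targets /k/ (voiceless velar stop), which sits before the trigger /v/ (fricative).
The voiceless velar fricative is [x], so /k/ → [x].

[ʒoxvu]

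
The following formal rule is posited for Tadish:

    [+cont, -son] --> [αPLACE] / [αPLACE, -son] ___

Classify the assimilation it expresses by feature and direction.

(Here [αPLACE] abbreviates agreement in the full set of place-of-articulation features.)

The rule copies the place features (abbreviated [PLACE]) from the environment onto the target, so the assimilating feature is place.
Since the environment is written before the underscore, the trigger precedes the target; the direction is progressive.

progressive place assimilation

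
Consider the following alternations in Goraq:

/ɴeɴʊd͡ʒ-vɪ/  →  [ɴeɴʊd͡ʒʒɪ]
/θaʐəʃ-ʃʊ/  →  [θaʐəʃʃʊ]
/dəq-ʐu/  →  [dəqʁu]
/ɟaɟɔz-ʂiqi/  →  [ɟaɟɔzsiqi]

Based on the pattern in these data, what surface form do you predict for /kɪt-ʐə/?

[kɪtzə]

The data show progressive place assimilation: /v/ → [ʒ] after /d͡ʒ/; /ʐ/ → [ʁ] after /q/; /ʂ/ → [s] after /z/. In each pair only place changes, matching the preceding consonant, while manner and voice stay constant.
No alternation appears in [θaʐəʃʃʊ]: there the adjacent consonants already agree in place (/ʃ/ and /ʃ/ are both postalveolar), so this form is consistent with the same rule.
The rule targets /ʐ/ (voiced retroflex fricative), which sits after the trigger /t/ (alveolar).
Changing only its place to alveolar gives [z] — the voiced alveolar fricative.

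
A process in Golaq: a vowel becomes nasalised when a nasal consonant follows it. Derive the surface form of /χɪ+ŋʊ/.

/ɪ/ sits next to the nasal /ŋ/ and is therefore nasalised to [ɪ̃].

[χɪ̃ŋʊ]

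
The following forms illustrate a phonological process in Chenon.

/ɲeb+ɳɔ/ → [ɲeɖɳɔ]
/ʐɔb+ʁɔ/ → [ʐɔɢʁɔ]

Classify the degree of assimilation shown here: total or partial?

partial assimilation

Comparing underlying and surface forms, /b/ → [ɖ] is the alternation; the neighbouring /ɳ/ is constant.
/b/ is bilabial while /ɳ/ is retroflex; the output [ɖ] is retroflex, matching the trigger — so the feature that spreads is place.
Manner and voice are unchanged, so the assimilation is partial, not total.
Checking the remaining alternation: /b/ → [ɢ] before /ʁ/ (bilabial → uvular, matching uvular) — only place changes, and always toward the following segment.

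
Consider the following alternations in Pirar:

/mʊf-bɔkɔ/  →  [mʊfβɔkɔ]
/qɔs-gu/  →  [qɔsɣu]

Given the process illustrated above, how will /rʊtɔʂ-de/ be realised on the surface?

[rʊtɔʂze]

The data show progressive manner assimilation: /b/ → [β] after /f/; /g/ → [ɣ] after /s/. In each pair only manner changes, matching the preceding consonant, while place and voice stay constant.
The rule targets /d/ (voiced alveolar stop), which sits after the trigger /ʂ/ (fricative).
A voiced alveolar fricative is [z], so the surface segment is [z].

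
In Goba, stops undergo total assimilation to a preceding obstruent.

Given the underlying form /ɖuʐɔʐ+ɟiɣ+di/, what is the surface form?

/ɟ/ is the segment targeted by the rule; it sits immediately after /ʐ/, so it assimilates completely and surfaces as [ʐ].
At the second juncture, /d/ likewise becomes [ɣ] adjacent to /ɣ/.

[ɖuʐɔʐʐiɣɣi]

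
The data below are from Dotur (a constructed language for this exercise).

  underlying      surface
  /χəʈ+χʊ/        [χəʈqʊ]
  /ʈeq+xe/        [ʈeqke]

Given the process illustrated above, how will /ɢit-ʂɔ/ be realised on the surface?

[ɢitʈɔ]

The data show progressive manner assimilation: /χ/ → [q] after /ʈ/; /x/ → [k] after /q/. In each pair only manner changes, matching the preceding consonant, while place and voice stay constant.
The rule targets /ʂ/ (voiceless retroflex fricative), which sits after the trigger /t/ (stop).
Changing only its manner to stop gives [ʈ] — the voiceless retroflex stop.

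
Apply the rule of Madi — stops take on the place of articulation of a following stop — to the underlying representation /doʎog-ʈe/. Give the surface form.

/g/ is a voiced velar stop. The following trigger /ʈ/ is retroflex, so /g/ must become retroflex as well.
A voiced retroflex stop is [ɖ], so the surface segment is [ɖ].

[doʎoɖʈe]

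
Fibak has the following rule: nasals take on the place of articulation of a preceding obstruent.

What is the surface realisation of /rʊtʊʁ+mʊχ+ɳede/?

The rule targets /m/ (voiced bilabial nasal), which sits after the trigger /ʁ/ (uvular).
A voiced uvular nasal is [ɴ], so the surface segment is [ɴ].
At the second juncture, /ɳ/ likewise becomes [ɴ] adjacent to /χ/.

[rʊtʊʁɴʊχɴede]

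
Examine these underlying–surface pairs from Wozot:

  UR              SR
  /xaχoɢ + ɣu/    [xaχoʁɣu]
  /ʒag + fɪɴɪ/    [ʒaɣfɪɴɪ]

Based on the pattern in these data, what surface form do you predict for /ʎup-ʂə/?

The data show regressive manner assimilation: /ɢ/ → [ʁ] before /ɣ/; /g/ → [ɣ] before /f/. In each pair only manner changes, matching the following consonant, while place and voice stay constant.
/p/ is a voiceless bilabial stop. The following trigger /ʂ/ is a fricative, so /p/ must become a fricative as well.
The voiceless bilabial fricative is [ɸ], so /p/ → [ɸ].

[ʎuɸʂə]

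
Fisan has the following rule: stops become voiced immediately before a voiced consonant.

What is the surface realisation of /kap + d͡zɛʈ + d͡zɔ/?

/p/ is a voiceless bilabial stop. The following trigger /d͡z/ is voiced, so /p/ must become voiced as well.
The voiced bilabial stop is [b], so /p/ → [b].
The same rule applies at the second boundary: /ʈ/ → [ɖ] next to /d͡z/.

[kabd͡zɛɖd͡zɔ]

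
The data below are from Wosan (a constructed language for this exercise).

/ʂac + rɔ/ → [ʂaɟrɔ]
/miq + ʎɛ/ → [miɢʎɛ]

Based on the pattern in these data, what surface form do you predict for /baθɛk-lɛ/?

[baθɛglɛ]

The data show regressive voicing assimilation: /c/ → [ɟ] before /r/; /q/ → [ɢ] before /ʎ/. In each pair only voicing changes, matching the following consonant, while place and manner stay constant.
/k/ is a voiceless velar stop. The following trigger /l/ is voiced, so /k/ must become voiced as well.
A voiced velar stop is [g], so the surface segment is [g].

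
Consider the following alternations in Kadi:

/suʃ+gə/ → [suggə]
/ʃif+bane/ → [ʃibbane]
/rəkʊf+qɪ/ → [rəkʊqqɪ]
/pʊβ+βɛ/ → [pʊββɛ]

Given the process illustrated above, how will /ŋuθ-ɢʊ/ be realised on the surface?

The data show regressive total assimilation (/ʃ/ → [g] before /g/; /f/ → [b] before /b/; /f/ → [q] before /q/): in every case the target segment becomes identical to its following neighbour, copying more than a single feature.
In [pʊββɛ] the two consonants at the boundary are already identical (/β/ + /β/), so the rule applies vacuously and nothing changes.
/θ/ is the segment targeted by the rule; it sits immediately before /ɢ/, so it assimilates completely and surfaces as [ɢ].

[ŋuɢɢʊ]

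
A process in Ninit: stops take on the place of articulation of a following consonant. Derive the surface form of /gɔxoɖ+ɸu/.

[gɔxobɸu]

/ɖ/ is a voiced retroflex stop. The following trigger /ɸ/ is bilabial, so /ɖ/ must become bilabial as well.
The voiced bilabial stop is [b], so /ɖ/ → [b].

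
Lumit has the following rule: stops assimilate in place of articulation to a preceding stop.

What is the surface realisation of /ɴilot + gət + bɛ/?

[ɴilotdətdɛ]

The rule targets /g/ (voiced velar stop), which sits after the trigger /t/ (alveolar).
A voiced alveolar stop is [d], so the surface segment is [d].
The same rule applies at the second boundary: /b/ → [d] next to /t/.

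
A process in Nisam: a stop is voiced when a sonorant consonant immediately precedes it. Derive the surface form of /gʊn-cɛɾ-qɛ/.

[gʊnɟɛɾɢɛ]

/c/ is a voiceless palatal stop. The preceding trigger /n/ is voiced, so /c/ must become voiced as well.
The voiced palatal stop is [ɟ], so /c/ → [ɟ].
At the second juncture, /q/ likewise becomes [ɢ] adjacent to /ɾ/.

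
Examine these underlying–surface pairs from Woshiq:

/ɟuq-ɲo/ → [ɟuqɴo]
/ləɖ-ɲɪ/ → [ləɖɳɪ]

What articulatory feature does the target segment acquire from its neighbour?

place

Comparing underlying and surface forms, /ɲ/ → [ɴ] is the alternation; the neighbouring /q/ is constant.
/ɲ/ is palatal while /q/ is uvular; the output [ɴ] is uvular, matching the trigger — so the feature that spreads is place.
Checking the remaining alternation: /ɲ/ → [ɳ] after /ɖ/ (palatal → retroflex, matching retroflex) — only place changes, and always toward the preceding segment.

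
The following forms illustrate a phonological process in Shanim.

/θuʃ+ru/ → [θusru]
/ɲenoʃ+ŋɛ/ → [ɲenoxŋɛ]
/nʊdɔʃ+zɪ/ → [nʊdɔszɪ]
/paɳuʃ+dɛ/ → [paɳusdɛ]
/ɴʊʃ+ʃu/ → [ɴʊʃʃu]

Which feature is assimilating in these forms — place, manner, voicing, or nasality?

Comparing underlying and surface forms, /ʃ/ → [s] is the alternation; the neighbouring /r/ is constant.
/ʃ/ is postalveolar while /r/ is alveolar; the output [s] is alveolar, matching the trigger — so the feature that spreads is place.
Checking the remaining alternations: /ʃ/ → [x] before /ŋ/ (postalveolar → velar, matching velar); /ʃ/ → [s] before /z/ (postalveolar → alveolar, matching alveolar); /ʃ/ → [s] before /d/ (postalveolar → alveolar, matching alveolar) — only place changes, and always toward the following segment.
No alternation appears in [ɴʊʃʃu]: there the adjacent consonants already agree in place (/ʃ/ and /ʃ/ are both postalveolar), so this form is consistent with the same rule.

place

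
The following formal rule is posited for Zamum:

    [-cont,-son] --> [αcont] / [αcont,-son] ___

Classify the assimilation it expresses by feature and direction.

The shared variable α links the value of [cont] on the target to that of the neighbouring obstruent. [cont] distinguishes stops from fricatives — a manner-of-articulation feature — so this is manner assimilation.
The conditioning segment sits to the left of the focus bar, meaning the trigger precedes the segment that changes — progressive assimilation.

progressive manner assimilation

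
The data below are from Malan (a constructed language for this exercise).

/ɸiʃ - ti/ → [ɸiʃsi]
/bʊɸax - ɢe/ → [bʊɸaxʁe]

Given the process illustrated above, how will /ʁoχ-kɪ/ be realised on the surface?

The data show progressive manner assimilation: /t/ → [s] after /ʃ/; /ɢ/ → [ʁ] after /x/. In each pair only manner changes, matching the preceding consonant, while place and voice stay constant.
The rule targets /k/ (voiceless velar stop), which sits after the trigger /χ/ (fricative).
A voiceless velar fricative is [x], so the surface segment is [x].

[ʁoχxɪ]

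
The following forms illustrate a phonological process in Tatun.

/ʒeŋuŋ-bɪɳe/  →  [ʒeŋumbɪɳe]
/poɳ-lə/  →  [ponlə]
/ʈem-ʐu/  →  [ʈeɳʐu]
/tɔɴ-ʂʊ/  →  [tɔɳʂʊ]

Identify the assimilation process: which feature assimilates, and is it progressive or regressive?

regressive place assimilation

The segment that alternates is /ŋ/, which surfaces as [m] when adjacent to /b/.
/ŋ/ is velar while /b/ is bilabial; the output [m] is bilabial, matching the trigger — so the feature that spreads is place.
Manner and voice are unchanged, so the assimilation is partial, not total.
Checking the remaining alternations: /ɳ/ → [n] before /l/ (retroflex → alveolar, matching alveolar); /m/ → [ɳ] before /ʐ/ (bilabial → retroflex, matching retroflex); /ɴ/ → [ɳ] before /ʂ/ (uvular → retroflex, matching retroflex) — only place changes, and always toward the following segment.
The trigger is the following segment, so the direction is regressive (anticipatory).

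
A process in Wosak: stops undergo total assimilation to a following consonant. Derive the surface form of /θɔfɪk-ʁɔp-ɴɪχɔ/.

[θɔfɪʁʁɔɴɴɪχɔ]

/k/ is the segment targeted by the rule; it sits immediately before /ʁ/, so it assimilates completely and surfaces as [ʁ].
At the second juncture, /p/ likewise becomes [ɴ] adjacent to /ɴ/.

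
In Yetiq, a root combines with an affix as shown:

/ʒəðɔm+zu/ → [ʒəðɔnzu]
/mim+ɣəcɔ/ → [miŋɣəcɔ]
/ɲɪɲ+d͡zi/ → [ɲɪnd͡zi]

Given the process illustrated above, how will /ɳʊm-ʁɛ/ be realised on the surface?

The data show regressive place assimilation: /m/ → [n] before /z/; /m/ → [ŋ] before /ɣ/; /ɲ/ → [n] before /d͡z/. In each pair only place changes, matching the following consonant, while manner and voice stay constant.
/m/ is a voiced bilabial nasal. The following trigger /ʁ/ is uvular, so /m/ must become uvular as well.
Changing only its place to uvular gives [ɴ] — the voiced uvular nasal.

[ɳʊɴʁɛ]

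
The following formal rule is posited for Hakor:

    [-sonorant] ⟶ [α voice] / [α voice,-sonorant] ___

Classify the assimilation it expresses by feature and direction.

The shared variable α links the value of [voice] on the target to the same value on the neighbouring segment, so voicing is the feature that assimilates.
The conditioning segment sits to the left of the focus bar, meaning the trigger precedes the segment that changes — progressive assimilation.

progressive voicing assimilation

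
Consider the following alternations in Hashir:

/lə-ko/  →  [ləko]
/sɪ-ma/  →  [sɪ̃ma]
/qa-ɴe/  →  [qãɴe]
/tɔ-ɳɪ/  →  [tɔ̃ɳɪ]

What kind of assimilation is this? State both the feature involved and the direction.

The vowel /ɪ/ surfaces as nasalised [ɪ̃] next to the following nasal /m/ — it has acquired the [+nasal] feature of its neighbour.
The other forms show the same pattern: /a/ → [ã] before /ɴ/; /ɔ/ → [ɔ̃] before /ɳ/ — each time a vowel is nasalised next to a following nasal.
No change occurs in [ləko] because the vowel at the boundary is adjacent to an oral consonant, not a nasal (/ə/ next to /k/).
Because the conditioning nasal is to the right of the vowel that changes, the process is regressive (anticipatory).

regressive nasality assimilation (vowel nasalisation)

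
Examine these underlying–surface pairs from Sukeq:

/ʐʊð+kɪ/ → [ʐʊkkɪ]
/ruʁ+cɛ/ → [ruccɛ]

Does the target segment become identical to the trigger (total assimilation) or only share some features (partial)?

total assimilation

Underlying /ð/ is realised as [k] next to /k/; /k/ itself does not change.
The output [k] is identical to the trigger /k/ — every feature (place, manner, voicing) has been copied — so this is total assimilation.
The remaining alternation confirms this: /ʁ/ → [c] before /c/ — in each case the output is a copy of the following consonant.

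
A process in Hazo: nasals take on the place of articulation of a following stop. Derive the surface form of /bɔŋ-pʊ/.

[bɔmpʊ]

The rule targets /ŋ/ (voiced velar nasal), which sits before the trigger /p/ (bilabial).
The voiced bilabial nasal is [m], so /ŋ/ → [m].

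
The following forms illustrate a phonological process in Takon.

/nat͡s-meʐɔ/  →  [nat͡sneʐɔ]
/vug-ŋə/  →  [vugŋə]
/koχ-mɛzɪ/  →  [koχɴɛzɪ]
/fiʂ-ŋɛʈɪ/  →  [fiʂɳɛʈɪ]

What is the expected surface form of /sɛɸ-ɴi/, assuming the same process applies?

The data show progressive place assimilation: /m/ → [n] after /t͡s/; /m/ → [ɴ] after /χ/; /ŋ/ → [ɳ] after /ʂ/. In each pair only place changes, matching the preceding consonant, while manner and voice stay constant.
Nothing changes in [vugŋə]: there the adjacent consonants already agree in place (/ŋ/ and /g/ are both velar), so this form is consistent with the same rule.
The rule targets /ɴ/ (voiced uvular nasal), which sits after the trigger /ɸ/ (bilabial).
Changing only its place to bilabial gives [m] — the voiced bilabial nasal.

[sɛɸmi]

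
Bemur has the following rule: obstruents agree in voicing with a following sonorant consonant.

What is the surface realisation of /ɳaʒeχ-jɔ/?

[ɳaʒeʁjɔ]

/χ/ is a voiceless uvular fricative. The following trigger /j/ is voiced, so /χ/ must become voiced as well.
The voiced uvular fricative is [ʁ], so /χ/ → [ʁ].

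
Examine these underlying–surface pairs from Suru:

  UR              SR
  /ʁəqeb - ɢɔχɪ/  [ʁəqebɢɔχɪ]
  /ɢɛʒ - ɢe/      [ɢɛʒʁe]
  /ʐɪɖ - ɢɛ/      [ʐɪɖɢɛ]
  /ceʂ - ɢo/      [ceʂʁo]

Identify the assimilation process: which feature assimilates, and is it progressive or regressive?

progressive manner assimilation

The segment that alternates is /ɢ/, which surfaces as [ʁ] when adjacent to /ʒ/.
The change stop → fricative matches the manner of the preceding /ʒ/, identifying this as manner assimilation.
Place and voice are unchanged, so the assimilation is partial, not total.
The same holds elsewhere in the data: /ɢ/ → [ʁ] after /ʂ/ (stop → fricative, matching a fricative) — only manner changes, and always toward the preceding segment.
Nothing changes in [ʁəqebɢɔχɪ], [ʐɪɖɢɛ]: there the adjacent consonants already agree in manner (/ɢ/ and /b/ are both stops; /ɢ/ and /ɖ/ are both stops), so these forms are consistent with the same rule.
Since the segment that changes follows the conditioning segment, the assimilation is progressive.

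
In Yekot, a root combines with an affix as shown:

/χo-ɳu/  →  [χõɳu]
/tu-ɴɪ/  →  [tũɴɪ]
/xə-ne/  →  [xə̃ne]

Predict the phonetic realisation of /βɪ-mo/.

[βɪ̃mo]

The data show regressive nasality assimilation (vowel nasalisation): /o/ → [õ] before /ɳ/; /u/ → [ũ] before /ɴ/; /ə/ → [ə̃] before /n/ — a vowel is nasalised by an immediately following nasal consonant.
/ɪ/ sits next to the nasal /m/ and is therefore nasalised to [ɪ̃].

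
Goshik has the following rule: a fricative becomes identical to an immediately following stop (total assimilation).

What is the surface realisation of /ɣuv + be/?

/v/ is the segment targeted by the rule; it sits immediately before /b/, so it assimilates completely and surfaces as [b].

[ɣubbe]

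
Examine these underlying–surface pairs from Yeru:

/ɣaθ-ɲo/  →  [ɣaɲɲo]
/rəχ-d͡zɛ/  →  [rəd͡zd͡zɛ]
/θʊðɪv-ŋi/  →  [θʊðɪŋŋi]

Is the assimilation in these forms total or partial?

Comparing underlying and surface forms, /θ/ → [ɲ] is the alternation; the neighbouring /ɲ/ is constant.
The output [ɲ] is identical to the trigger /ɲ/ — every feature (place, manner, voicing) has been copied — so this is total assimilation.
The other forms behave the same way: /χ/ → [d͡z] before /d͡z/; /v/ → [ŋ] before /ŋ/ — in each case the output is a copy of the following consonant.

total assimilation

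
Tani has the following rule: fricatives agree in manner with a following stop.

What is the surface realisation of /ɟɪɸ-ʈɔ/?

[ɟɪpʈɔ]

/ɸ/ is a voiceless bilabial fricative. The following trigger /ʈ/ is a stop, so /ɸ/ must become a stop as well.
A voiceless bilabial stop is [p], so the surface segment is [p].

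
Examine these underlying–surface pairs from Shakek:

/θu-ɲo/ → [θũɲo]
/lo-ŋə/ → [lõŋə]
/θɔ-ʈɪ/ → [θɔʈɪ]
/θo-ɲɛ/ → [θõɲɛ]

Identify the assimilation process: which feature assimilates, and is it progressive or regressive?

regressive nasality assimilation (vowel nasalisation)

The vowel /u/ surfaces as nasalised [ũ] next to the following nasal /ɲ/ — it has acquired the [+nasal] feature of its neighbour.
Likewise in the remaining data: /o/ → [õ] before /ŋ/; /o/ → [õ] before /ɲ/ — each time a vowel is nasalised next to a following nasal.
No change occurs in [θɔʈɪ] because the vowel at the boundary is adjacent to an oral consonant, not a nasal (/ɔ/ next to /ʈ/).
Because the conditioning nasal is to the right of the vowel that changes, the process is regressive (anticipatory).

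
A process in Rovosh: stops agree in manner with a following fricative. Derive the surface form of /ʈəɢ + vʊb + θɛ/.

/ɢ/ is a voiced uvular stop. The following trigger /v/ is a fricative, so /ɢ/ must become a fricative as well.
Changing only its manner to fricative gives [ʁ] — the voiced uvular fricative.
The same rule applies at the second boundary: /b/ → [β] next to /θ/.

[ʈəʁvʊβθɛ]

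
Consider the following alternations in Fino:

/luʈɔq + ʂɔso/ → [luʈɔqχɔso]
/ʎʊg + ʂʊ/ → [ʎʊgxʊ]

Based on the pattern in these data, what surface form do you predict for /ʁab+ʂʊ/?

The data show progressive place assimilation: /ʂ/ → [χ] after /q/; /ʂ/ → [x] after /g/. In each pair only place changes, matching the preceding consonant, while manner and voice stay constant.
The rule targets /ʂ/ (voiceless retroflex fricative), which sits after the trigger /b/ (bilabial).
Changing only its place to bilabial gives [ɸ] — the voiceless bilabial fricative.

[ʁabɸʊ]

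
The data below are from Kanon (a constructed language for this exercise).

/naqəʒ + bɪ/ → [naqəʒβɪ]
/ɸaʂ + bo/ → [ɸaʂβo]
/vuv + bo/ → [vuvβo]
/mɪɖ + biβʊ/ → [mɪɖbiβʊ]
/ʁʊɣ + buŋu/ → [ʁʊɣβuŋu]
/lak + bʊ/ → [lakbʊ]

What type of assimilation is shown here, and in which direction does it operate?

Comparing underlying and surface forms, /b/ → [β] is the alternation; the neighbouring /ʒ/ is constant.
/b/ is a stop while /ʒ/ is a fricative; the output [β] is a fricative, matching the trigger — so the feature that spreads is manner.
Place and voice are unchanged, so the assimilation is partial, not total.
Checking the remaining alternations: /b/ → [β] after /ʂ/ (stop → fricative, matching a fricative); /b/ → [β] after /v/ (stop → fricative, matching a fricative); /b/ → [β] after /ɣ/ (stop → fricative, matching a fricative) — only manner changes, and always toward the preceding segment.
Nothing changes in [mɪɖbiβʊ], [lakbʊ]: there the adjacent consonants already agree in manner (/b/ and /ɖ/ are both stops; /b/ and /k/ are both stops), so these forms are consistent with the same rule.
Since the segment that changes follows the conditioning segment, the assimilation is progressive.

progressive manner assimilation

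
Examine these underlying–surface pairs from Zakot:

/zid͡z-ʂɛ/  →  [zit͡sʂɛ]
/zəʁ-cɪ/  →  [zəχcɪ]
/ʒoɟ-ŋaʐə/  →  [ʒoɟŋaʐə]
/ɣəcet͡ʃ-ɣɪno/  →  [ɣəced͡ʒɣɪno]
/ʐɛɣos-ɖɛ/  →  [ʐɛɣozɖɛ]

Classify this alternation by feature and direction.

The segment that alternates is /d͡z/, which surfaces as [t͡s] when adjacent to /ʂ/.
The change voiced → voiceless matches the voicing of the following /ʂ/, identifying this as voicing assimilation.
Place and manner are unchanged, so the assimilation is partial, not total.
The same holds elsewhere in the data: /ʁ/ → [χ] before /c/ (voiced → voiceless, matching voiceless); /t͡ʃ/ → [d͡ʒ] before /ɣ/ (voiceless → voiced, matching voiced); /s/ → [z] before /ɖ/ (voiceless → voiced, matching voiced) — only voicing changes, and always toward the following segment.
No alternation appears in [ʒoɟŋaʐə]: there the adjacent consonants already agree in voicing (/ɟ/ and /ŋ/ are both voiced), so this form is consistent with the same rule.
The trigger is the following segment, so the direction is regressive (anticipatory).

regressive voicing assimilation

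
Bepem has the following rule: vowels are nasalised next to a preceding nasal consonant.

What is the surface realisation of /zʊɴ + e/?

[zʊɴẽ]

The vowel /e/ is adjacent to the preceding nasal /ɴ/, so it acquires [+nasal] and surfaces as [ẽ].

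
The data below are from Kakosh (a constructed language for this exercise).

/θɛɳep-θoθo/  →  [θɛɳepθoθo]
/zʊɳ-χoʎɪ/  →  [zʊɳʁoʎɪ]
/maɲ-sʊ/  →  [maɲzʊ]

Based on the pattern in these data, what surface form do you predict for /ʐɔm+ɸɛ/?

[ʐɔmβɛ]

The data show progressive voicing assimilation: /χ/ → [ʁ] after /ɳ/; /s/ → [z] after /ɲ/. In each pair only voicing changes, matching the preceding consonant, while place and manner stay constant.
No alternation appears in [θɛɳepθoθo]: there the adjacent consonants already agree in voicing (/θ/ and /p/ are both voiceless), so this form is consistent with the same rule.
The rule targets /ɸ/ (voiceless bilabial fricative), which sits after the trigger /m/ (voiced).
A voiced bilabial fricative is [β], so the surface segment is [β].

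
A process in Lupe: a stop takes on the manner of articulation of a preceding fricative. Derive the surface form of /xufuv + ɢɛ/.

/ɢ/ is a voiced uvular stop. The preceding trigger /v/ is a fricative, so /ɢ/ must become a fricative as well.
A voiced uvular fricative is [ʁ], so the surface segment is [ʁ].

[xufuvʁɛ]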